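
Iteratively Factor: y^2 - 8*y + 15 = (y - 5)*(y - 3)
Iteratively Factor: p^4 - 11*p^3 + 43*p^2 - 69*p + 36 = (p - 3)*(p^3 - 8*p^2 + 19*p - 12) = (p - 4)*(p - 3)*(p^2 - 4*p + 3) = (p - 4)*(p - 3)*(p - 1)*(p - 3)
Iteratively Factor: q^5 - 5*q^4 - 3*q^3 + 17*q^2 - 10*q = (q)*(q^4 - 5*q^3 - 3*q^2 + 17*q - 10) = q*(q - 1)*(q^3 - 4*q^2 - 7*q + 10) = q*(q - 1)*(q + 2)*(q^2 - 6*q + 5) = q*(q - 1)^2*(q + 2)*(q - 5)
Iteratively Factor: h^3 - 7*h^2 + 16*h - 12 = (h - 2)*(h^2 - 5*h + 6) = (h - 2)^2*(h - 3)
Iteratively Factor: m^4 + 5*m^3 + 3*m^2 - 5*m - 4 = (m - 1)*(m^3 + 6*m^2 + 9*m + 4) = (m - 1)*(m + 1)*(m^2 + 5*m + 4) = (m - 1)*(m + 1)^2*(m + 4)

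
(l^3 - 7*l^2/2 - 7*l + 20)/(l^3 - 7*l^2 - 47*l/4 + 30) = 2*(l^2 - 6*l + 8)/(2*l^2 - 19*l + 24)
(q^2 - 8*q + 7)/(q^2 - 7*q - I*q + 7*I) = (q - 1)/(q - I)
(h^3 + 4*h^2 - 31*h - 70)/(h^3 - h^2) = (h^3 + 4*h^2 - 31*h - 70)/(h^2*(h - 1))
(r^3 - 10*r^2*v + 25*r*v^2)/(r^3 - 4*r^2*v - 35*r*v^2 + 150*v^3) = r/(r + 6*v)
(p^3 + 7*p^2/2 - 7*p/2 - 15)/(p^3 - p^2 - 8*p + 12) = (p + 5/2)/(p - 2)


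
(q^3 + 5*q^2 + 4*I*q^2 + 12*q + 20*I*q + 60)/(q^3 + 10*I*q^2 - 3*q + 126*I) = (q^2 + q*(5 - 2*I) - 10*I)/(q^2 + 4*I*q + 21)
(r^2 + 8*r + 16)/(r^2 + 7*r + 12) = (r + 4)/(r + 3)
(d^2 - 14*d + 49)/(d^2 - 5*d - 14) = (d - 7)/(d + 2)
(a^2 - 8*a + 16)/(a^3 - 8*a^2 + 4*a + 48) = (a - 4)/(a^2 - 4*a - 12)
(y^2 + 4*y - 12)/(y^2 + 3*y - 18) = (y - 2)/(y - 3)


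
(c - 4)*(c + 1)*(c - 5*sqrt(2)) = c^3 - 5*sqrt(2)*c^2 - 3*c^2 - 4*c + 15*sqrt(2)*c + 20*sqrt(2)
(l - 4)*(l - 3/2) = l^2 - 11*l/2 + 6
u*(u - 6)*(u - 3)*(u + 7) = u^4 - 2*u^3 - 45*u^2 + 126*u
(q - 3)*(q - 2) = q^2 - 5*q + 6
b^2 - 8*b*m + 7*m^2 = (b - 7*m)*(b - m)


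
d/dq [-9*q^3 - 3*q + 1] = -27*q^2 - 3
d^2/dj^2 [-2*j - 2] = 0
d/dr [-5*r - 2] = -5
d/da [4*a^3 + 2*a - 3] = 12*a^2 + 2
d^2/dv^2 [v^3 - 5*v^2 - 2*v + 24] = 6*v - 10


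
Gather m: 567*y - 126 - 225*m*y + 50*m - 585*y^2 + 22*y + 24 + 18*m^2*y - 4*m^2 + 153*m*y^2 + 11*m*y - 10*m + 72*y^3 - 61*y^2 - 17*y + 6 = m^2*(18*y - 4) + m*(153*y^2 - 214*y + 40) + 72*y^3 - 646*y^2 + 572*y - 96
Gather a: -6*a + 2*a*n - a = a*(2*n - 7)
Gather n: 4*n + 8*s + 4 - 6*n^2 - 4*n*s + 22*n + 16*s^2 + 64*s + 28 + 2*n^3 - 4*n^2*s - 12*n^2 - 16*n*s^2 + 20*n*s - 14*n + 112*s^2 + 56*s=2*n^3 + n^2*(-4*s - 18) + n*(-16*s^2 + 16*s + 12) + 128*s^2 + 128*s + 32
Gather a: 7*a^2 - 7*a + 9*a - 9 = 7*a^2 + 2*a - 9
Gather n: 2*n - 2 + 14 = 2*n + 12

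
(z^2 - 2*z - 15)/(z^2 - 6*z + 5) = (z + 3)/(z - 1)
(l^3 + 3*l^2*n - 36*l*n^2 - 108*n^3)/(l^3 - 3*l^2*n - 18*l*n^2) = (l + 6*n)/l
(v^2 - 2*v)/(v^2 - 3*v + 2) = v/(v - 1)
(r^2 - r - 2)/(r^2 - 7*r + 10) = (r + 1)/(r - 5)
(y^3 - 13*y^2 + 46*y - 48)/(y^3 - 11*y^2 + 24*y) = (y - 2)/y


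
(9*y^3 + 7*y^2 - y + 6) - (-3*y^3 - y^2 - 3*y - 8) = 12*y^3 + 8*y^2 + 2*y + 14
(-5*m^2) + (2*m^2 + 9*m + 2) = -3*m^2 + 9*m + 2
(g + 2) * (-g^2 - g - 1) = -g^3 - 3*g^2 - 3*g - 2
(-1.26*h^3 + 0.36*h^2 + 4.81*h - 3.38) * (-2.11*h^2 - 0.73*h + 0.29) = 2.6586*h^5 + 0.1602*h^4 - 10.7773*h^3 + 3.7249*h^2 + 3.8623*h - 0.9802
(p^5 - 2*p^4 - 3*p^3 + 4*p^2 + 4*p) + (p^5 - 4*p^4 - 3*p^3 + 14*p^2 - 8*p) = 2*p^5 - 6*p^4 - 6*p^3 + 18*p^2 - 4*p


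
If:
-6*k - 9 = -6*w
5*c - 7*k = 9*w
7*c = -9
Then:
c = -9/7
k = -279/224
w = 57/224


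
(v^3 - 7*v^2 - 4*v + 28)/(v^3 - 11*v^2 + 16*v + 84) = (v - 2)/(v - 6)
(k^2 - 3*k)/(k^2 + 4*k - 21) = k/(k + 7)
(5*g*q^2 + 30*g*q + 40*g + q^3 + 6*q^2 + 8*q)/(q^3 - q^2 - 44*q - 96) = (5*g*q + 10*g + q^2 + 2*q)/(q^2 - 5*q - 24)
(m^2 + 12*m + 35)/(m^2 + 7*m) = (m + 5)/m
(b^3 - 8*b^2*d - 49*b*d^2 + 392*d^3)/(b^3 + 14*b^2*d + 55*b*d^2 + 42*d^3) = (b^2 - 15*b*d + 56*d^2)/(b^2 + 7*b*d + 6*d^2)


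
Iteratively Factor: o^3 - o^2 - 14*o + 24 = (o - 2)*(o^2 + o - 12) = (o - 2)*(o + 4)*(o - 3)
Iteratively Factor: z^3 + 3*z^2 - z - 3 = (z - 1)*(z^2 + 4*z + 3) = (z - 1)*(z + 1)*(z + 3)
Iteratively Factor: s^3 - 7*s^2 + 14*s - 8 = (s - 4)*(s^2 - 3*s + 2) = (s - 4)*(s - 2)*(s - 1)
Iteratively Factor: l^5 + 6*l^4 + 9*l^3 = (l)*(l^4 + 6*l^3 + 9*l^2) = l*(l + 3)*(l^3 + 3*l^2) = l*(l + 3)^2*(l^2) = l^2*(l + 3)^2*(l)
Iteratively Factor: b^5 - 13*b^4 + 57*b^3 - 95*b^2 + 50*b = (b - 2)*(b^4 - 11*b^3 + 35*b^2 - 25*b) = b*(b - 2)*(b^3 - 11*b^2 + 35*b - 25) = b*(b - 2)*(b - 1)*(b^2 - 10*b + 25) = b*(b - 5)*(b - 2)*(b - 1)*(b - 5)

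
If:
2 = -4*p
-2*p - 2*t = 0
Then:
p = -1/2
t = 1/2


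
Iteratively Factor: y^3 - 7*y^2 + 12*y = (y - 4)*(y^2 - 3*y) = y*(y - 4)*(y - 3)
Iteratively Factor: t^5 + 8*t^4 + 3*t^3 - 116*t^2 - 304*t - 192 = (t + 4)*(t^4 + 4*t^3 - 13*t^2 - 64*t - 48) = (t + 3)*(t + 4)*(t^3 + t^2 - 16*t - 16) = (t + 3)*(t + 4)^2*(t^2 - 3*t - 4) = (t + 1)*(t + 3)*(t + 4)^2*(t - 4)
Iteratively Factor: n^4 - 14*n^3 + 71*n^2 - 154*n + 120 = (n - 3)*(n^3 - 11*n^2 + 38*n - 40) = (n - 4)*(n - 3)*(n^2 - 7*n + 10) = (n - 4)*(n - 3)*(n - 2)*(n - 5)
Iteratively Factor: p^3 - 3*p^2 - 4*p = (p + 1)*(p^2 - 4*p) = (p - 4)*(p + 1)*(p)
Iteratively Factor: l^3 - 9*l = (l + 3)*(l^2 - 3*l) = l*(l + 3)*(l - 3)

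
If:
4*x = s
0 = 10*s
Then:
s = 0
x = 0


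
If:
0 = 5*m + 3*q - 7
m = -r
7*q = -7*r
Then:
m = 7/8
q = 7/8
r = -7/8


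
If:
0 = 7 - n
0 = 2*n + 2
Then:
No Solution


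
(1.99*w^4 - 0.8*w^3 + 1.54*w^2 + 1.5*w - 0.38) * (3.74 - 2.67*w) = -5.3133*w^5 + 9.5786*w^4 - 7.1038*w^3 + 1.7546*w^2 + 6.6246*w - 1.4212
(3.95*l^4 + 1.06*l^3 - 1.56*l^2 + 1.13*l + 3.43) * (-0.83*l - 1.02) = -3.2785*l^5 - 4.9088*l^4 + 0.2136*l^3 + 0.6533*l^2 - 3.9995*l - 3.4986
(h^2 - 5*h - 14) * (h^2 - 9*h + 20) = h^4 - 14*h^3 + 51*h^2 + 26*h - 280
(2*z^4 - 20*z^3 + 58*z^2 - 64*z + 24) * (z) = 2*z^5 - 20*z^4 + 58*z^3 - 64*z^2 + 24*z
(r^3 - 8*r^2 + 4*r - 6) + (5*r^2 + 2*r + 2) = r^3 - 3*r^2 + 6*r - 4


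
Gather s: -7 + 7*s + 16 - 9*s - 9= -2*s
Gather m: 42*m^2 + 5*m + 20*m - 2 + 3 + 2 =42*m^2 + 25*m + 3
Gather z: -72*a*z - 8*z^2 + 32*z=-8*z^2 + z*(32 - 72*a)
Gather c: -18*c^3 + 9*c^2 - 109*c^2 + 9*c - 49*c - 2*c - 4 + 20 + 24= -18*c^3 - 100*c^2 - 42*c + 40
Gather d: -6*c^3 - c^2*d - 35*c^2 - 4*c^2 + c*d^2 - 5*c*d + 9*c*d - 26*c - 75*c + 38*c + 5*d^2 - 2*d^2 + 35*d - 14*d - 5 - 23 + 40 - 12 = -6*c^3 - 39*c^2 - 63*c + d^2*(c + 3) + d*(-c^2 + 4*c + 21)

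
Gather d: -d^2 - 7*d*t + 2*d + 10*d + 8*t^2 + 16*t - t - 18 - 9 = -d^2 + d*(12 - 7*t) + 8*t^2 + 15*t - 27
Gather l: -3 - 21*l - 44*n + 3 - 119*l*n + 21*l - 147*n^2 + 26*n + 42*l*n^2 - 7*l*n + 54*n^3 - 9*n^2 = l*(42*n^2 - 126*n) + 54*n^3 - 156*n^2 - 18*n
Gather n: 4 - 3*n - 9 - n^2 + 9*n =-n^2 + 6*n - 5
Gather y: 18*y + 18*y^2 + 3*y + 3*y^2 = 21*y^2 + 21*y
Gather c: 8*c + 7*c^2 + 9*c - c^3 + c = -c^3 + 7*c^2 + 18*c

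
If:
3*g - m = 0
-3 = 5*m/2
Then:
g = -2/5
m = -6/5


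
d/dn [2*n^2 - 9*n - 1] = 4*n - 9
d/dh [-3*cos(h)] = 3*sin(h)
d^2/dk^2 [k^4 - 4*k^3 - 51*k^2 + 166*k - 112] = 12*k^2 - 24*k - 102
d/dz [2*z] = 2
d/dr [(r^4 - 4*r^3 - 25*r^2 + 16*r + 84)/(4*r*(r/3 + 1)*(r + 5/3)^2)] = 27*(31*r^3 - 11*r^2 - 252*r - 140)/(4*r^2*(27*r^3 + 135*r^2 + 225*r + 125))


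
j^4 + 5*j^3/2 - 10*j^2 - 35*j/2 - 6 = (j - 3)*(j + 1/2)*(j + 1)*(j + 4)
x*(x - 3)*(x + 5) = x^3 + 2*x^2 - 15*x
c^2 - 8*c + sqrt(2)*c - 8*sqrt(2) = (c - 8)*(c + sqrt(2))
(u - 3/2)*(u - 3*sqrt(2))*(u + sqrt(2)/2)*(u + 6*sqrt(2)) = u^4 - 3*u^3/2 + 7*sqrt(2)*u^3/2 - 33*u^2 - 21*sqrt(2)*u^2/4 - 18*sqrt(2)*u + 99*u/2 + 27*sqrt(2)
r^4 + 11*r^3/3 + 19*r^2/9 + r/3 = r*(r + 1/3)^2*(r + 3)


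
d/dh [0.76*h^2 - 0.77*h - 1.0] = 1.52*h - 0.77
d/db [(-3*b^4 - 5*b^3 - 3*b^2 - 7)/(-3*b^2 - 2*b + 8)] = (18*b^5 + 33*b^4 - 76*b^3 - 114*b^2 - 90*b - 14)/(9*b^4 + 12*b^3 - 44*b^2 - 32*b + 64)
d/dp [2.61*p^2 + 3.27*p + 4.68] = 5.22*p + 3.27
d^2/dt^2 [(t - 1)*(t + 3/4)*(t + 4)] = 6*t + 15/2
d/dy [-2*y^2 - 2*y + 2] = -4*y - 2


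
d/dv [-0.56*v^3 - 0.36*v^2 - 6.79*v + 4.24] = -1.68*v^2 - 0.72*v - 6.79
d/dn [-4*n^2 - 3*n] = -8*n - 3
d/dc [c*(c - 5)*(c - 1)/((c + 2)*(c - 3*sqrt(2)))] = (-c*(c - 5)*(c - 1)*(c + 2) - c*(c - 5)*(c - 1)*(c - 3*sqrt(2)) + (c + 2)*(c - 3*sqrt(2))*(c*(c - 5) + c*(c - 1) + (c - 5)*(c - 1)))/((c + 2)^2*(c - 3*sqrt(2))^2)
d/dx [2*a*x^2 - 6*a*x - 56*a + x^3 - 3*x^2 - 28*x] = 4*a*x - 6*a + 3*x^2 - 6*x - 28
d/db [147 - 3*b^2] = -6*b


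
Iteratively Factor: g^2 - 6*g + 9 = (g - 3)*(g - 3)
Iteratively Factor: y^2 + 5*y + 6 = (y + 2)*(y + 3)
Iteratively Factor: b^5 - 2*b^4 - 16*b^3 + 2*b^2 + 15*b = (b + 3)*(b^4 - 5*b^3 - b^2 + 5*b) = (b - 5)*(b + 3)*(b^3 - b) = (b - 5)*(b - 1)*(b + 3)*(b^2 + b) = (b - 5)*(b - 1)*(b + 1)*(b + 3)*(b)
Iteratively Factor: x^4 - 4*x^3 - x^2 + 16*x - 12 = (x - 2)*(x^3 - 2*x^2 - 5*x + 6) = (x - 2)*(x - 1)*(x^2 - x - 6) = (x - 2)*(x - 1)*(x + 2)*(x - 3)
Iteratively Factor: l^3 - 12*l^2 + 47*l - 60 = (l - 3)*(l^2 - 9*l + 20) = (l - 5)*(l - 3)*(l - 4)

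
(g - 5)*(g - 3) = g^2 - 8*g + 15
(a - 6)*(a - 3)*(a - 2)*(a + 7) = a^4 - 4*a^3 - 41*a^2 + 216*a - 252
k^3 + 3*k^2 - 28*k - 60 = (k - 5)*(k + 2)*(k + 6)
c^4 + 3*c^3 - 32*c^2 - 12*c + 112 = (c - 4)*(c - 2)*(c + 2)*(c + 7)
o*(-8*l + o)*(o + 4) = -8*l*o^2 - 32*l*o + o^3 + 4*o^2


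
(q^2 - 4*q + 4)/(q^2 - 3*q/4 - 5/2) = 4*(q - 2)/(4*q + 5)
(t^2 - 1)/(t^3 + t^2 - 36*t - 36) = (t - 1)/(t^2 - 36)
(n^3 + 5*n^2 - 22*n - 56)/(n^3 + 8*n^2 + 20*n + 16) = (n^2 + 3*n - 28)/(n^2 + 6*n + 8)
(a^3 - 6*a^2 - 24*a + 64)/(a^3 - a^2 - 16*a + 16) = (a^2 - 10*a + 16)/(a^2 - 5*a + 4)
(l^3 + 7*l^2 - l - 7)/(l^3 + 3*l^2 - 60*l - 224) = (l^2 - 1)/(l^2 - 4*l - 32)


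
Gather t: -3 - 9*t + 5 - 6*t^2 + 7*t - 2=-6*t^2 - 2*t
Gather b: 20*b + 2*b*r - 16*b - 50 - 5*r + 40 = b*(2*r + 4) - 5*r - 10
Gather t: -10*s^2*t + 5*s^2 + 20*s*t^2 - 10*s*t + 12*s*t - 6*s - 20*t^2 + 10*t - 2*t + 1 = 5*s^2 - 6*s + t^2*(20*s - 20) + t*(-10*s^2 + 2*s + 8) + 1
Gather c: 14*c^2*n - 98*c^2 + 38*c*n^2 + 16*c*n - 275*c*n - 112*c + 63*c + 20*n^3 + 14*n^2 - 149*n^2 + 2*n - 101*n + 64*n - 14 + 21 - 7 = c^2*(14*n - 98) + c*(38*n^2 - 259*n - 49) + 20*n^3 - 135*n^2 - 35*n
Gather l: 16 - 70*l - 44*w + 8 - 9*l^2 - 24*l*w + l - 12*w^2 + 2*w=-9*l^2 + l*(-24*w - 69) - 12*w^2 - 42*w + 24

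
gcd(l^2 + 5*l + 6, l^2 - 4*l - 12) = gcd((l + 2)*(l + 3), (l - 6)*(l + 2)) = l + 2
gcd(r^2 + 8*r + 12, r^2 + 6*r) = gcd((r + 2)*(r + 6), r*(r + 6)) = r + 6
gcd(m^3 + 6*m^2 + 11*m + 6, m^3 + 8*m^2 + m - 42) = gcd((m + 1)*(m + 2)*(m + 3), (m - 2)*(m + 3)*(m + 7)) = m + 3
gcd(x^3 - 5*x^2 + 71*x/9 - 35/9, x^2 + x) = 1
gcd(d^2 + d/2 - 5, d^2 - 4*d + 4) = d - 2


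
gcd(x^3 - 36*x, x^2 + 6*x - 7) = 1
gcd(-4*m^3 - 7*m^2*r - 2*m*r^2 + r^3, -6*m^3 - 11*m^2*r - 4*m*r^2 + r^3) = m^2 + 2*m*r + r^2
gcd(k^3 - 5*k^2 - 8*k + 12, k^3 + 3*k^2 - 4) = k^2 + k - 2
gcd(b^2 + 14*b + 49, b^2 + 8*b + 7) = b + 7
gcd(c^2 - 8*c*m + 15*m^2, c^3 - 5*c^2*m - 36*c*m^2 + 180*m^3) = c - 5*m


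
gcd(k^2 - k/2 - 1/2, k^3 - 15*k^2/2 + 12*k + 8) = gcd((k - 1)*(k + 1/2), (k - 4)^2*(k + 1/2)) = k + 1/2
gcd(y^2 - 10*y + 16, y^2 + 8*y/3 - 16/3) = 1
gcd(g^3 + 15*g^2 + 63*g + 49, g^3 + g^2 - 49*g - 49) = g^2 + 8*g + 7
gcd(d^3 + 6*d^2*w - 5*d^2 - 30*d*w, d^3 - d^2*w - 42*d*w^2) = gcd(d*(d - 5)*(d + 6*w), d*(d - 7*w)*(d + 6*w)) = d^2 + 6*d*w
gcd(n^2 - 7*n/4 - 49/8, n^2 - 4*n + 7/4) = n - 7/2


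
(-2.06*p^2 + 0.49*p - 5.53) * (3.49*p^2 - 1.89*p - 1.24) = -7.1894*p^4 + 5.6035*p^3 - 17.6714*p^2 + 9.8441*p + 6.8572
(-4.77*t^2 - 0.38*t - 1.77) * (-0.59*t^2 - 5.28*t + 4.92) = 2.8143*t^4 + 25.4098*t^3 - 20.4177*t^2 + 7.476*t - 8.7084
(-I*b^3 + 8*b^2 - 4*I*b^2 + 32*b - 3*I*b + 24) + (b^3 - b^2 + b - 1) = b^3 - I*b^3 + 7*b^2 - 4*I*b^2 + 33*b - 3*I*b + 23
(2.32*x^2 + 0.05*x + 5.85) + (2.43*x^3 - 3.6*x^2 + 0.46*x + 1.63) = 2.43*x^3 - 1.28*x^2 + 0.51*x + 7.48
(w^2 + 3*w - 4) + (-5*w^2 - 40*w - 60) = -4*w^2 - 37*w - 64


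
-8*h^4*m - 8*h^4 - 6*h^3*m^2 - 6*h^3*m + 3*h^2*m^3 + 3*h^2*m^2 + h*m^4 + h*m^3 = (-2*h + m)*(h + m)*(4*h + m)*(h*m + h)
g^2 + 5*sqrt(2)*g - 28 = (g - 2*sqrt(2))*(g + 7*sqrt(2))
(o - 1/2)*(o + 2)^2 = o^3 + 7*o^2/2 + 2*o - 2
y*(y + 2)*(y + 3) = y^3 + 5*y^2 + 6*y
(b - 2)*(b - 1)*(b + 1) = b^3 - 2*b^2 - b + 2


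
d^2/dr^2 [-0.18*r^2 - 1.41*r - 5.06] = -0.360000000000000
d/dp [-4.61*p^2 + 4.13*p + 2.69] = 4.13 - 9.22*p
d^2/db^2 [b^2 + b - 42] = 2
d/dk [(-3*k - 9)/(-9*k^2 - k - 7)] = 3*(9*k^2 + k - (k + 3)*(18*k + 1) + 7)/(9*k^2 + k + 7)^2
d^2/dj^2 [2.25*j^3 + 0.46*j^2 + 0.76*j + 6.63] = 13.5*j + 0.92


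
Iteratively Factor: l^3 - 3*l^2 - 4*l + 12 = (l + 2)*(l^2 - 5*l + 6) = (l - 2)*(l + 2)*(l - 3)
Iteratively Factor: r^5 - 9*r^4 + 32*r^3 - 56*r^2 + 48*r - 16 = (r - 1)*(r^4 - 8*r^3 + 24*r^2 - 32*r + 16) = (r - 2)*(r - 1)*(r^3 - 6*r^2 + 12*r - 8) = (r - 2)^2*(r - 1)*(r^2 - 4*r + 4) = (r - 2)^3*(r - 1)*(r - 2)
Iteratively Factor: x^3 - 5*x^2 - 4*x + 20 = (x + 2)*(x^2 - 7*x + 10) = (x - 5)*(x + 2)*(x - 2)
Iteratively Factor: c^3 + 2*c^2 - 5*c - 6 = (c + 3)*(c^2 - c - 2) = (c + 1)*(c + 3)*(c - 2)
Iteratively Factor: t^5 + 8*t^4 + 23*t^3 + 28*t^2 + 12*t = (t + 2)*(t^4 + 6*t^3 + 11*t^2 + 6*t) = (t + 2)*(t + 3)*(t^3 + 3*t^2 + 2*t) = t*(t + 2)*(t + 3)*(t^2 + 3*t + 2) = t*(t + 2)^2*(t + 3)*(t + 1)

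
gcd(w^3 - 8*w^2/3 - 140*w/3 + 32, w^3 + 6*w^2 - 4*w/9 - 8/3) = w^2 + 16*w/3 - 4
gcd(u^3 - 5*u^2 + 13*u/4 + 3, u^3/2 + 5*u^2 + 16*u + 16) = 1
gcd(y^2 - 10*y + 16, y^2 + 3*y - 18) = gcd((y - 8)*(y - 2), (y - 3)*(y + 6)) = 1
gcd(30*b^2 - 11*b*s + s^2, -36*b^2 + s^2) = -6*b + s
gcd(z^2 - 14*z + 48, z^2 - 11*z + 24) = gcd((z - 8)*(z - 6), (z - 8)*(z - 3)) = z - 8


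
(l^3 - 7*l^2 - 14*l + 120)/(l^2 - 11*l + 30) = l + 4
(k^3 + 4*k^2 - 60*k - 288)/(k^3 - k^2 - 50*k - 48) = (k + 6)/(k + 1)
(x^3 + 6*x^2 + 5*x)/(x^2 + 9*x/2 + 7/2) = 2*x*(x + 5)/(2*x + 7)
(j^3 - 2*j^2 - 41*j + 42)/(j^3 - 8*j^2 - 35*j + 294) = (j - 1)/(j - 7)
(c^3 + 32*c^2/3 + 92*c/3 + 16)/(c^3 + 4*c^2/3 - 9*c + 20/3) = (3*c^2 + 20*c + 12)/(3*c^2 - 8*c + 5)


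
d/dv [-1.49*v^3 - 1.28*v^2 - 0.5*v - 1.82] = -4.47*v^2 - 2.56*v - 0.5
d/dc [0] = 0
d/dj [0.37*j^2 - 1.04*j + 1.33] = 0.74*j - 1.04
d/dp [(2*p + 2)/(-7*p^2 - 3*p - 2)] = 2*(7*p^2 + 14*p + 1)/(49*p^4 + 42*p^3 + 37*p^2 + 12*p + 4)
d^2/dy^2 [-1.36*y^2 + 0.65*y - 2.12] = -2.72000000000000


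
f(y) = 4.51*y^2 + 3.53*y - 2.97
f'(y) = 9.02*y + 3.53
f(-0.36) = -3.66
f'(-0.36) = 0.28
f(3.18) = 53.86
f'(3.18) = 32.21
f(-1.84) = 5.80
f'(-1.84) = -13.07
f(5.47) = 151.28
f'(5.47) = 52.87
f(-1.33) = 0.31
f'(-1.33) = -8.47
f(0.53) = 0.17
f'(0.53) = 8.31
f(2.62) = 37.24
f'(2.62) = 27.16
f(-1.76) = 4.79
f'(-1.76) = -12.35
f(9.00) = 394.11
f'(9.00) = 84.71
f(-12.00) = 604.11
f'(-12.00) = -104.71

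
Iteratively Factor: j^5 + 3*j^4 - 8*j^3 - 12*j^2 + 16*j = (j + 2)*(j^4 + j^3 - 10*j^2 + 8*j) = j*(j + 2)*(j^3 + j^2 - 10*j + 8) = j*(j + 2)*(j + 4)*(j^2 - 3*j + 2) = j*(j - 2)*(j + 2)*(j + 4)*(j - 1)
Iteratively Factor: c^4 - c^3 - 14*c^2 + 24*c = (c - 2)*(c^3 + c^2 - 12*c) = (c - 3)*(c - 2)*(c^2 + 4*c) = (c - 3)*(c - 2)*(c + 4)*(c)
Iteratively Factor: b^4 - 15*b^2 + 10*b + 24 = (b + 1)*(b^3 - b^2 - 14*b + 24) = (b + 1)*(b + 4)*(b^2 - 5*b + 6) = (b - 2)*(b + 1)*(b + 4)*(b - 3)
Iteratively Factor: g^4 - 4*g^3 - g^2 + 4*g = (g - 4)*(g^3 - g) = (g - 4)*(g - 1)*(g^2 + g) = g*(g - 4)*(g - 1)*(g + 1)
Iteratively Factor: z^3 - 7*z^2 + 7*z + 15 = (z - 5)*(z^2 - 2*z - 3) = (z - 5)*(z + 1)*(z - 3)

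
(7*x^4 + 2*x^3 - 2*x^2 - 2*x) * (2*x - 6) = 14*x^5 - 38*x^4 - 16*x^3 + 8*x^2 + 12*x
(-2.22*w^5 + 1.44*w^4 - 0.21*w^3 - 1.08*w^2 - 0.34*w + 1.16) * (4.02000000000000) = -8.9244*w^5 + 5.7888*w^4 - 0.8442*w^3 - 4.3416*w^2 - 1.3668*w + 4.6632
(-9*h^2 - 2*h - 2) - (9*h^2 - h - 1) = -18*h^2 - h - 1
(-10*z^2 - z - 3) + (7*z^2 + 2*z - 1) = -3*z^2 + z - 4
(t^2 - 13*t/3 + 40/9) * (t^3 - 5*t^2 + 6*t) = t^5 - 28*t^4/3 + 289*t^3/9 - 434*t^2/9 + 80*t/3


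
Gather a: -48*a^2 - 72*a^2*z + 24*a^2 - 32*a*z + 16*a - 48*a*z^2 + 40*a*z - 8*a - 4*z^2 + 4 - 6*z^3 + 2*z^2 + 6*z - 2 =a^2*(-72*z - 24) + a*(-48*z^2 + 8*z + 8) - 6*z^3 - 2*z^2 + 6*z + 2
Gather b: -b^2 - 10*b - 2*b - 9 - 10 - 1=-b^2 - 12*b - 20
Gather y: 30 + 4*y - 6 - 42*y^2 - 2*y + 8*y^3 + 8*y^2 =8*y^3 - 34*y^2 + 2*y + 24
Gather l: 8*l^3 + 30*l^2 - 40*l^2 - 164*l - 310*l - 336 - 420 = 8*l^3 - 10*l^2 - 474*l - 756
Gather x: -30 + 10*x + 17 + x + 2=11*x - 11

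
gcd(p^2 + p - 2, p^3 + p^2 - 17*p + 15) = p - 1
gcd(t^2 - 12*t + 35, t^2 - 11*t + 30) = t - 5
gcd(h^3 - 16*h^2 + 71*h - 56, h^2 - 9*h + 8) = h^2 - 9*h + 8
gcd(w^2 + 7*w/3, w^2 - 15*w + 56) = 1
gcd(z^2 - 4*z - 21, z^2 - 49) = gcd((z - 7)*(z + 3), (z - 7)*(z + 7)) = z - 7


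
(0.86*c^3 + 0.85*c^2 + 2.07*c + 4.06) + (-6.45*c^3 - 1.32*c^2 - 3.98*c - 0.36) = -5.59*c^3 - 0.47*c^2 - 1.91*c + 3.7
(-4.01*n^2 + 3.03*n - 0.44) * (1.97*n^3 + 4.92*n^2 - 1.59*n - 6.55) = -7.8997*n^5 - 13.7601*n^4 + 20.4167*n^3 + 19.283*n^2 - 19.1469*n + 2.882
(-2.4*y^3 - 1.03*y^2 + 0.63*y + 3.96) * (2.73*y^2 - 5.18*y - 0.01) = -6.552*y^5 + 9.6201*y^4 + 7.0793*y^3 + 7.5577*y^2 - 20.5191*y - 0.0396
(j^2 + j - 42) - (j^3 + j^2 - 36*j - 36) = -j^3 + 37*j - 6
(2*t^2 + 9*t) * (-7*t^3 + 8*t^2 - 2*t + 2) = -14*t^5 - 47*t^4 + 68*t^3 - 14*t^2 + 18*t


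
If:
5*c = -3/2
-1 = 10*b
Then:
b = -1/10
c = -3/10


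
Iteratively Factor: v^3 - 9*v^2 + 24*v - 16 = (v - 4)*(v^2 - 5*v + 4) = (v - 4)^2*(v - 1)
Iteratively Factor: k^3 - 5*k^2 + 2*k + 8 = (k - 4)*(k^2 - k - 2) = (k - 4)*(k + 1)*(k - 2)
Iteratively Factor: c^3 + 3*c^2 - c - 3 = (c + 1)*(c^2 + 2*c - 3) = (c - 1)*(c + 1)*(c + 3)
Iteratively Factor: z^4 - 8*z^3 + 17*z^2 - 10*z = (z - 5)*(z^3 - 3*z^2 + 2*z) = (z - 5)*(z - 1)*(z^2 - 2*z) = (z - 5)*(z - 2)*(z - 1)*(z)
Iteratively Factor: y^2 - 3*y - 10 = (y - 5)*(y + 2)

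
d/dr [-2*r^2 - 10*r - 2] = -4*r - 10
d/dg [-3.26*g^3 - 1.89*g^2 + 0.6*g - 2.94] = -9.78*g^2 - 3.78*g + 0.6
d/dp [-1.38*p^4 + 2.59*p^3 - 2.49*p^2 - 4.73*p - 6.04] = -5.52*p^3 + 7.77*p^2 - 4.98*p - 4.73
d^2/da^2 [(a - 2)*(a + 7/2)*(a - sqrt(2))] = 6*a - 2*sqrt(2) + 3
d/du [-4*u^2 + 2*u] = 2 - 8*u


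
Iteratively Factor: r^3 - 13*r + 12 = (r + 4)*(r^2 - 4*r + 3) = (r - 3)*(r + 4)*(r - 1)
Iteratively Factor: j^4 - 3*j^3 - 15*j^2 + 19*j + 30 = (j + 1)*(j^3 - 4*j^2 - 11*j + 30) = (j + 1)*(j + 3)*(j^2 - 7*j + 10) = (j - 5)*(j + 1)*(j + 3)*(j - 2)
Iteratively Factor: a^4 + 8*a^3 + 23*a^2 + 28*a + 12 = (a + 2)*(a^3 + 6*a^2 + 11*a + 6) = (a + 2)*(a + 3)*(a^2 + 3*a + 2) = (a + 1)*(a + 2)*(a + 3)*(a + 2)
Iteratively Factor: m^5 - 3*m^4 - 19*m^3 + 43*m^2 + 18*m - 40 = (m + 4)*(m^4 - 7*m^3 + 9*m^2 + 7*m - 10) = (m - 5)*(m + 4)*(m^3 - 2*m^2 - m + 2) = (m - 5)*(m - 1)*(m + 4)*(m^2 - m - 2) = (m - 5)*(m - 2)*(m - 1)*(m + 4)*(m + 1)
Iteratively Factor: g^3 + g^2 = (g)*(g^2 + g) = g^2*(g + 1)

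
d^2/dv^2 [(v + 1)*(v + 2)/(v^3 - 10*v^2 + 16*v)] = 2*(v^6 + 9*v^5 - 126*v^4 + 252*v^3 + 696*v^2 - 960*v + 512)/(v^3*(v^6 - 30*v^5 + 348*v^4 - 1960*v^3 + 5568*v^2 - 7680*v + 4096))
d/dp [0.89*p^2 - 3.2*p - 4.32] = 1.78*p - 3.2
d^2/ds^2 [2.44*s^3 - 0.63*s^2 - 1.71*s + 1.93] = 14.64*s - 1.26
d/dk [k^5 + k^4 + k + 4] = 5*k^4 + 4*k^3 + 1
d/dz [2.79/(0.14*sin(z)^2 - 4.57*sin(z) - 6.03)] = (12.7503 - 0.7812*sin(z))*cos(z)/(-0.14*sin(z)^2 + 4.57*sin(z) + 6.03)^2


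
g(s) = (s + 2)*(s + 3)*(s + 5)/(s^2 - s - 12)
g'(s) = (1 - 2*s)*(s + 2)*(s + 3)*(s + 5)/(s^2 - s - 12)^2 + (s + 2)*(s + 3)/(s^2 - s - 12) + (s + 2)*(s + 5)/(s^2 - s - 12) + (s + 3)*(s + 5)/(s^2 - s - 12)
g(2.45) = -21.39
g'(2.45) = -21.48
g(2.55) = -23.69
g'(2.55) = -24.68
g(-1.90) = -0.05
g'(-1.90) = -0.55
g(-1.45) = -0.36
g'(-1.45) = -0.82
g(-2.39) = 0.16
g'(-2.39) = -0.32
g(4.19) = 299.40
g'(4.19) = -1494.84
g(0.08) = -2.70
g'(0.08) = -2.51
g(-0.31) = -1.84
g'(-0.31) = -1.91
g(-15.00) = -6.84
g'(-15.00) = 0.85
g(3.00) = -40.00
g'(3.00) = -53.00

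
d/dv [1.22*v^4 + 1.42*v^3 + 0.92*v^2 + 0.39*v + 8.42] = 4.88*v^3 + 4.26*v^2 + 1.84*v + 0.39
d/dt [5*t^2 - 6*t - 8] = 10*t - 6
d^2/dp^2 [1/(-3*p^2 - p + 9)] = 2*(9*p^2 + 3*p - (6*p + 1)^2 - 27)/(3*p^2 + p - 9)^3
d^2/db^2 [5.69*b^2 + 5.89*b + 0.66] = 11.3800000000000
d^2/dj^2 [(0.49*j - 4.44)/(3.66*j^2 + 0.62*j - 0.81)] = ((31.8932 - 10.7604*j)*(3.66*j^2 + 0.62*j - 0.81) + (0.49*j - 4.44)*(7.32*j + 0.62)*(14.64*j + 1.24))/(3.66*j^2 + 0.62*j - 0.81)^3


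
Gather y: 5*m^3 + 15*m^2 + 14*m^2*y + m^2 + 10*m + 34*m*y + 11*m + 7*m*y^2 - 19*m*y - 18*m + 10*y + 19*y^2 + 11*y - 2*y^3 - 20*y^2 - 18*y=5*m^3 + 16*m^2 + 3*m - 2*y^3 + y^2*(7*m - 1) + y*(14*m^2 + 15*m + 3)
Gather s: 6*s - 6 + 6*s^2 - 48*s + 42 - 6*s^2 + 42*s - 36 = 0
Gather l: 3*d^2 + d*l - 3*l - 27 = 3*d^2 + l*(d - 3) - 27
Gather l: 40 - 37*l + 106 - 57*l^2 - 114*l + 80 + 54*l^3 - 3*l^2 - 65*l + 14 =54*l^3 - 60*l^2 - 216*l + 240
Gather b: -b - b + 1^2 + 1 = 2 - 2*b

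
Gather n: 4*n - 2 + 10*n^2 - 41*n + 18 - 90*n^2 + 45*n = -80*n^2 + 8*n + 16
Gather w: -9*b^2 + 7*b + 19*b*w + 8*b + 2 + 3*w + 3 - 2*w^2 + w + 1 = -9*b^2 + 15*b - 2*w^2 + w*(19*b + 4) + 6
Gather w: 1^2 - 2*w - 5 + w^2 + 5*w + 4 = w^2 + 3*w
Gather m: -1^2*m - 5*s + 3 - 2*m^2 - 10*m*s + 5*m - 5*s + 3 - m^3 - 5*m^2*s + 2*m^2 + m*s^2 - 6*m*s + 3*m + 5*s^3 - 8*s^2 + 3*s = -m^3 - 5*m^2*s + m*(s^2 - 16*s + 7) + 5*s^3 - 8*s^2 - 7*s + 6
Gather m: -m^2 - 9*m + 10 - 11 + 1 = -m^2 - 9*m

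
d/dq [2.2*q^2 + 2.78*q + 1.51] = 4.4*q + 2.78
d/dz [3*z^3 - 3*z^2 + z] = 9*z^2 - 6*z + 1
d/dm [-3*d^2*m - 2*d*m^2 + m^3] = -3*d^2 - 4*d*m + 3*m^2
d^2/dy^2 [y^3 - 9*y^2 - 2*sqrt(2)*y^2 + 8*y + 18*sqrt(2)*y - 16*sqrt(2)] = 6*y - 18 - 4*sqrt(2)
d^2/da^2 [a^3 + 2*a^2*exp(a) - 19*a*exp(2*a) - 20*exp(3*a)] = 2*a^2*exp(a) - 76*a*exp(2*a) + 8*a*exp(a) + 6*a - 180*exp(3*a) - 76*exp(2*a) + 4*exp(a)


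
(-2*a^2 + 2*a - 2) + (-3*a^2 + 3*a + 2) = -5*a^2 + 5*a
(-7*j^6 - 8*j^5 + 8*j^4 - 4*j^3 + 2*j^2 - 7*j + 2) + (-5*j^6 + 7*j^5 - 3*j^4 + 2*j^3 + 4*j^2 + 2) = -12*j^6 - j^5 + 5*j^4 - 2*j^3 + 6*j^2 - 7*j + 4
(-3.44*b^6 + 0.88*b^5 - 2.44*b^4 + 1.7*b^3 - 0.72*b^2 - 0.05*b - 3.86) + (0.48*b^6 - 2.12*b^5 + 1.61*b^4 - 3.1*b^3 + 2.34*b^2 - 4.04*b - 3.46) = -2.96*b^6 - 1.24*b^5 - 0.83*b^4 - 1.4*b^3 + 1.62*b^2 - 4.09*b - 7.32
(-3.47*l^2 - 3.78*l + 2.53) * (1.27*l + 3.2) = -4.4069*l^3 - 15.9046*l^2 - 8.8829*l + 8.096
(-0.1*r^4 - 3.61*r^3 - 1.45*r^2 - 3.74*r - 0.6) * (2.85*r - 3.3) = -0.285*r^5 - 9.9585*r^4 + 7.7805*r^3 - 5.874*r^2 + 10.632*r + 1.98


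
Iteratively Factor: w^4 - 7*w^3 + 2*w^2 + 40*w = (w)*(w^3 - 7*w^2 + 2*w + 40) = w*(w + 2)*(w^2 - 9*w + 20) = w*(w - 4)*(w + 2)*(w - 5)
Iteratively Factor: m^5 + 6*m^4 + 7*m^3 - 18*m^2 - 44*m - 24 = (m + 2)*(m^4 + 4*m^3 - m^2 - 16*m - 12) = (m - 2)*(m + 2)*(m^3 + 6*m^2 + 11*m + 6) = (m - 2)*(m + 2)*(m + 3)*(m^2 + 3*m + 2) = (m - 2)*(m + 1)*(m + 2)*(m + 3)*(m + 2)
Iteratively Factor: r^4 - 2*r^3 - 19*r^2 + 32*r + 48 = (r - 4)*(r^3 + 2*r^2 - 11*r - 12) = (r - 4)*(r - 3)*(r^2 + 5*r + 4) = (r - 4)*(r - 3)*(r + 1)*(r + 4)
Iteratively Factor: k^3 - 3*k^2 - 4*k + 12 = (k - 2)*(k^2 - k - 6) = (k - 2)*(k + 2)*(k - 3)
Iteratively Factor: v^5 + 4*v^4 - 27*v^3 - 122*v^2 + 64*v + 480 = (v + 4)*(v^4 - 27*v^2 - 14*v + 120) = (v - 2)*(v + 4)*(v^3 + 2*v^2 - 23*v - 60) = (v - 2)*(v + 4)^2*(v^2 - 2*v - 15) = (v - 5)*(v - 2)*(v + 4)^2*(v + 3)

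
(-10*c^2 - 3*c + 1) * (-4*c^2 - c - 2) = 40*c^4 + 22*c^3 + 19*c^2 + 5*c - 2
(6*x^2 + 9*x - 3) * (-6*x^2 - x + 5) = -36*x^4 - 60*x^3 + 39*x^2 + 48*x - 15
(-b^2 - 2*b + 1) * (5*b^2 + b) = -5*b^4 - 11*b^3 + 3*b^2 + b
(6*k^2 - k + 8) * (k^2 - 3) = 6*k^4 - k^3 - 10*k^2 + 3*k - 24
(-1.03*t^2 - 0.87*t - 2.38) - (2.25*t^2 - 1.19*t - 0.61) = -3.28*t^2 + 0.32*t - 1.77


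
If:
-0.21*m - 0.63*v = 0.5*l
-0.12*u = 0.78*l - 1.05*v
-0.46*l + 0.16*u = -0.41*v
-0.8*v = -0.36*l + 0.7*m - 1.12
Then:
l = -0.36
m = 1.76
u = -0.27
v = -0.30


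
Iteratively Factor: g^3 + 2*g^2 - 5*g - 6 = (g + 3)*(g^2 - g - 2) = (g - 2)*(g + 3)*(g + 1)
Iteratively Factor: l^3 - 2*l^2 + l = (l - 1)*(l^2 - l) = (l - 1)^2*(l)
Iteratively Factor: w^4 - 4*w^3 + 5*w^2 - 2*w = (w)*(w^3 - 4*w^2 + 5*w - 2) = w*(w - 1)*(w^2 - 3*w + 2) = w*(w - 2)*(w - 1)*(w - 1)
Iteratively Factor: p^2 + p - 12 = (p + 4)*(p - 3)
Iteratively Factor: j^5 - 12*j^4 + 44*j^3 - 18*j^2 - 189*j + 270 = (j - 3)*(j^4 - 9*j^3 + 17*j^2 + 33*j - 90) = (j - 3)^2*(j^3 - 6*j^2 - j + 30) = (j - 5)*(j - 3)^2*(j^2 - j - 6) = (j - 5)*(j - 3)^3*(j + 2)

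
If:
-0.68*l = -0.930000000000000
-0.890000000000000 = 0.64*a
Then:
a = -1.39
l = 1.37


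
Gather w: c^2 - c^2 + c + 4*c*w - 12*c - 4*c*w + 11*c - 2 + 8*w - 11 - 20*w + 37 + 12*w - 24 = 0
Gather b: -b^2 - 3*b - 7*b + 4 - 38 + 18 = -b^2 - 10*b - 16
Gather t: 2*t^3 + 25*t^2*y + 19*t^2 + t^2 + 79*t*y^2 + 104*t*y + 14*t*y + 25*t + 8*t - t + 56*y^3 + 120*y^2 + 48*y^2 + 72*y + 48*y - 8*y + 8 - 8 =2*t^3 + t^2*(25*y + 20) + t*(79*y^2 + 118*y + 32) + 56*y^3 + 168*y^2 + 112*y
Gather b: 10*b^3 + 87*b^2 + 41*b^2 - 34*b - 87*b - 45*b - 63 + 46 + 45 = 10*b^3 + 128*b^2 - 166*b + 28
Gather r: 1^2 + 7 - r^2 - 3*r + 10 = -r^2 - 3*r + 18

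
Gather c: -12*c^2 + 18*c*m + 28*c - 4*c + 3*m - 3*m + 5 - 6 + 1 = -12*c^2 + c*(18*m + 24)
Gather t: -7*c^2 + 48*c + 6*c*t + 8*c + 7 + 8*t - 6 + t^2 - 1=-7*c^2 + 56*c + t^2 + t*(6*c + 8)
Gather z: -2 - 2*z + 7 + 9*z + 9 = 7*z + 14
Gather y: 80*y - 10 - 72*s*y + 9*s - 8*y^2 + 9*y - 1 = 9*s - 8*y^2 + y*(89 - 72*s) - 11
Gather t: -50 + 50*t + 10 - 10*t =40*t - 40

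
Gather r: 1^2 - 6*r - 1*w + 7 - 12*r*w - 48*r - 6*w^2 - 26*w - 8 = r*(-12*w - 54) - 6*w^2 - 27*w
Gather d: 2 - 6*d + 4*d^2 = 4*d^2 - 6*d + 2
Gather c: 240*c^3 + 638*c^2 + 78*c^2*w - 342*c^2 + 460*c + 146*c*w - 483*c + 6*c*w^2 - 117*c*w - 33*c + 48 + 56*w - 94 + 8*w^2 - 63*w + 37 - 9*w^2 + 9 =240*c^3 + c^2*(78*w + 296) + c*(6*w^2 + 29*w - 56) - w^2 - 7*w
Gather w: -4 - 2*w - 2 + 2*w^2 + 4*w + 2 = 2*w^2 + 2*w - 4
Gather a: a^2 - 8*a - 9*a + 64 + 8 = a^2 - 17*a + 72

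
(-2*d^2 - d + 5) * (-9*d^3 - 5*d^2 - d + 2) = 18*d^5 + 19*d^4 - 38*d^3 - 28*d^2 - 7*d + 10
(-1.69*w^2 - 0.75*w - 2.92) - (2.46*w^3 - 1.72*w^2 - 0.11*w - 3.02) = -2.46*w^3 + 0.03*w^2 - 0.64*w + 0.1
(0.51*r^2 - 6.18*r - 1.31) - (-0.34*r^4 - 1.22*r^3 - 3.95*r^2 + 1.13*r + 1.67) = 0.34*r^4 + 1.22*r^3 + 4.46*r^2 - 7.31*r - 2.98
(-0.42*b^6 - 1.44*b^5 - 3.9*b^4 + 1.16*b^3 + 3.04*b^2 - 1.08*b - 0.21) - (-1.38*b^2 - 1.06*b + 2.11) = -0.42*b^6 - 1.44*b^5 - 3.9*b^4 + 1.16*b^3 + 4.42*b^2 - 0.02*b - 2.32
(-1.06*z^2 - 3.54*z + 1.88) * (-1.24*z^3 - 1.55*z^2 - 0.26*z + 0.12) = 1.3144*z^5 + 6.0326*z^4 + 3.4314*z^3 - 2.1208*z^2 - 0.9136*z + 0.2256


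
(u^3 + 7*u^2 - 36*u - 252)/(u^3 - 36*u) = (u + 7)/u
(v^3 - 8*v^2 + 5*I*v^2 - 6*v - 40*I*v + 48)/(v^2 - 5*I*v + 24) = (v^2 + 2*v*(-4 + I) - 16*I)/(v - 8*I)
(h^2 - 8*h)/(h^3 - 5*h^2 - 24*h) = 1/(h + 3)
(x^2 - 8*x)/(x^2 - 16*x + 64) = x/(x - 8)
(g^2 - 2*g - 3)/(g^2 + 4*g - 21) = (g + 1)/(g + 7)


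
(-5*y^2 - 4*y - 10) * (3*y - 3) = -15*y^3 + 3*y^2 - 18*y + 30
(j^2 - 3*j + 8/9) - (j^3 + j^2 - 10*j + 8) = -j^3 + 7*j - 64/9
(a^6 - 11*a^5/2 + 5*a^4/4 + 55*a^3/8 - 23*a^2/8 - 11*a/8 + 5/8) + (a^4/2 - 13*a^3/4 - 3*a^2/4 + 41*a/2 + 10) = a^6 - 11*a^5/2 + 7*a^4/4 + 29*a^3/8 - 29*a^2/8 + 153*a/8 + 85/8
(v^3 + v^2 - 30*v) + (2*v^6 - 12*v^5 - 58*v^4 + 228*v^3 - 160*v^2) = 2*v^6 - 12*v^5 - 58*v^4 + 229*v^3 - 159*v^2 - 30*v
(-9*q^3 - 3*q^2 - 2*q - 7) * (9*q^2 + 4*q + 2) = -81*q^5 - 63*q^4 - 48*q^3 - 77*q^2 - 32*q - 14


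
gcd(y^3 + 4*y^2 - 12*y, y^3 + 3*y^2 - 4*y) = y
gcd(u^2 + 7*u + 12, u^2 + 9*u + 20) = u + 4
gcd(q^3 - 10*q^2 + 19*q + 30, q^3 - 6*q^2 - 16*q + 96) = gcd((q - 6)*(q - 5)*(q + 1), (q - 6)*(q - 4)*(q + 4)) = q - 6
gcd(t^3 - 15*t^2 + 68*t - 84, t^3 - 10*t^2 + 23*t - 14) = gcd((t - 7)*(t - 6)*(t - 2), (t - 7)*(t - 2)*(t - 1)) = t^2 - 9*t + 14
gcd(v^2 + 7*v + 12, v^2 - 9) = v + 3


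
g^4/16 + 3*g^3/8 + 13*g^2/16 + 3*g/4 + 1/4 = (g/4 + 1/4)*(g/4 + 1/2)*(g + 1)*(g + 2)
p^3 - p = p*(p - 1)*(p + 1)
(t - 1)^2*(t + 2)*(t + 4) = t^4 + 4*t^3 - 3*t^2 - 10*t + 8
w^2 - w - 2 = (w - 2)*(w + 1)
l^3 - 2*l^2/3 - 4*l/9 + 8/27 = (l - 2/3)^2*(l + 2/3)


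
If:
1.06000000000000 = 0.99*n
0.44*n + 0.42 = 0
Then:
No Solution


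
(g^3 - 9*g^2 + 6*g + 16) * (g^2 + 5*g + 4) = g^5 - 4*g^4 - 35*g^3 + 10*g^2 + 104*g + 64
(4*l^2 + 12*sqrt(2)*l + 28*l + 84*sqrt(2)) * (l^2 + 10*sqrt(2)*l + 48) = 4*l^4 + 28*l^3 + 52*sqrt(2)*l^3 + 432*l^2 + 364*sqrt(2)*l^2 + 576*sqrt(2)*l + 3024*l + 4032*sqrt(2)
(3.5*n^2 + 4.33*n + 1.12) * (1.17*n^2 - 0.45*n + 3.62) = 4.095*n^4 + 3.4911*n^3 + 12.0319*n^2 + 15.1706*n + 4.0544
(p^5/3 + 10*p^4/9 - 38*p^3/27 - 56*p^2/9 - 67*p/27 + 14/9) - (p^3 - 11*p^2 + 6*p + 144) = p^5/3 + 10*p^4/9 - 65*p^3/27 + 43*p^2/9 - 229*p/27 - 1282/9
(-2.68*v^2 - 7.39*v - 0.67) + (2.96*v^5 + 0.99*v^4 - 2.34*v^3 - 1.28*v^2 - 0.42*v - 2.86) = 2.96*v^5 + 0.99*v^4 - 2.34*v^3 - 3.96*v^2 - 7.81*v - 3.53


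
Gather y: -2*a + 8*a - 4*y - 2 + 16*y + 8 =6*a + 12*y + 6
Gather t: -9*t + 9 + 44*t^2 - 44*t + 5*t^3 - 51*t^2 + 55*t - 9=5*t^3 - 7*t^2 + 2*t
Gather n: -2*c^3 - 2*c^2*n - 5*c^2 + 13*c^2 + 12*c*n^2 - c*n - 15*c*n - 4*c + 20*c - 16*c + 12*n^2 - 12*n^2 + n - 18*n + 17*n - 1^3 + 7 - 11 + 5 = -2*c^3 + 8*c^2 + 12*c*n^2 + n*(-2*c^2 - 16*c)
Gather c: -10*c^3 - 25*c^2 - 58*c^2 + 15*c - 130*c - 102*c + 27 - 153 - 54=-10*c^3 - 83*c^2 - 217*c - 180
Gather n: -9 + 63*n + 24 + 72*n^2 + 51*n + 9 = 72*n^2 + 114*n + 24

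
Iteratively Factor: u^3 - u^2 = (u)*(u^2 - u) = u^2*(u - 1)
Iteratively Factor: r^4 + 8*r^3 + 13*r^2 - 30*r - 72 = (r + 4)*(r^3 + 4*r^2 - 3*r - 18) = (r + 3)*(r + 4)*(r^2 + r - 6) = (r + 3)^2*(r + 4)*(r - 2)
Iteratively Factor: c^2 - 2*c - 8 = (c - 4)*(c + 2)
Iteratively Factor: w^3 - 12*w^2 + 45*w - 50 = (w - 5)*(w^2 - 7*w + 10) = (w - 5)*(w - 2)*(w - 5)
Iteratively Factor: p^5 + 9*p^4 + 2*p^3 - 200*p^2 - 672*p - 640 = (p + 4)*(p^4 + 5*p^3 - 18*p^2 - 128*p - 160) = (p + 2)*(p + 4)*(p^3 + 3*p^2 - 24*p - 80) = (p + 2)*(p + 4)^2*(p^2 - p - 20) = (p + 2)*(p + 4)^3*(p - 5)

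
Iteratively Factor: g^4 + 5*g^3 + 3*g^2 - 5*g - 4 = (g - 1)*(g^3 + 6*g^2 + 9*g + 4) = (g - 1)*(g + 1)*(g^2 + 5*g + 4) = (g - 1)*(g + 1)^2*(g + 4)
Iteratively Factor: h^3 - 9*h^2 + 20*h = (h - 4)*(h^2 - 5*h) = (h - 5)*(h - 4)*(h)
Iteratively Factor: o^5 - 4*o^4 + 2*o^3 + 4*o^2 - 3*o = (o)*(o^4 - 4*o^3 + 2*o^2 + 4*o - 3) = o*(o - 1)*(o^3 - 3*o^2 - o + 3) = o*(o - 3)*(o - 1)*(o^2 - 1) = o*(o - 3)*(o - 1)*(o + 1)*(o - 1)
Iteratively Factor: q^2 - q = (q)*(q - 1)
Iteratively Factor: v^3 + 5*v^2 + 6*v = (v + 3)*(v^2 + 2*v) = v*(v + 3)*(v + 2)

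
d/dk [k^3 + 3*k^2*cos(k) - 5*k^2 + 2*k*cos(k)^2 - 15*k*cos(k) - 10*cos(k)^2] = -3*k^2*sin(k) + 3*k^2 + 15*k*sin(k) - 2*k*sin(2*k) + 6*k*cos(k) - 10*k + 10*sin(2*k) - 15*cos(k) + cos(2*k) + 1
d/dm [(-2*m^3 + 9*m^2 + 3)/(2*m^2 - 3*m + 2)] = (-4*m^4 + 12*m^3 - 39*m^2 + 24*m + 9)/(4*m^4 - 12*m^3 + 17*m^2 - 12*m + 4)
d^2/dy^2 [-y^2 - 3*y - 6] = -2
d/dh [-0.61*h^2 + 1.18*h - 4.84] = 1.18 - 1.22*h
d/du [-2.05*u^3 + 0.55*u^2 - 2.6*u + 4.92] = -6.15*u^2 + 1.1*u - 2.6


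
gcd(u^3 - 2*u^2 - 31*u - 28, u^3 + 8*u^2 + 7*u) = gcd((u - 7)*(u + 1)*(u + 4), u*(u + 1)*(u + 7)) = u + 1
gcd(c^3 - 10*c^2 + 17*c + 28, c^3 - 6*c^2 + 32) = c - 4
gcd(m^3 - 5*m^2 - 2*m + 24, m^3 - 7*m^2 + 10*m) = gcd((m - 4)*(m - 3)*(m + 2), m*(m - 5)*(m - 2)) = 1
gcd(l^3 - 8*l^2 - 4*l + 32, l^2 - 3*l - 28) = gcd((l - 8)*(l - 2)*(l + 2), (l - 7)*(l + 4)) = 1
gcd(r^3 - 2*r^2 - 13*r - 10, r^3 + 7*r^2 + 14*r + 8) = r^2 + 3*r + 2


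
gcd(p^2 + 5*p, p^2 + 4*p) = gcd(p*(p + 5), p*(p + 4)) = p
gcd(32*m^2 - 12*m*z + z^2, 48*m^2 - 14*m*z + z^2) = -8*m + z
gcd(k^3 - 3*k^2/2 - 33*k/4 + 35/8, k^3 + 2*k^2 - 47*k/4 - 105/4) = k^2 - k - 35/4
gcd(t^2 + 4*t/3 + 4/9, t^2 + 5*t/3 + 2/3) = t + 2/3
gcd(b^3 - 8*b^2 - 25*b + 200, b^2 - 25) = b^2 - 25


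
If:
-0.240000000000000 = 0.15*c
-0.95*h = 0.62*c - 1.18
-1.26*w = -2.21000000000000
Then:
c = -1.60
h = 2.29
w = 1.75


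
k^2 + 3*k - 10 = (k - 2)*(k + 5)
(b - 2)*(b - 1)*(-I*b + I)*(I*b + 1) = b^4 - 4*b^3 - I*b^3 + 5*b^2 + 4*I*b^2 - 2*b - 5*I*b + 2*I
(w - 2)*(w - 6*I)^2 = w^3 - 2*w^2 - 12*I*w^2 - 36*w + 24*I*w + 72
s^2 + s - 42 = (s - 6)*(s + 7)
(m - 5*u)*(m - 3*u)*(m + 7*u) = m^3 - m^2*u - 41*m*u^2 + 105*u^3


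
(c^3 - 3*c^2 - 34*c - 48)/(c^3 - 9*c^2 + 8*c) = (c^2 + 5*c + 6)/(c*(c - 1))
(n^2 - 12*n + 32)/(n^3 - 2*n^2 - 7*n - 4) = (n - 8)/(n^2 + 2*n + 1)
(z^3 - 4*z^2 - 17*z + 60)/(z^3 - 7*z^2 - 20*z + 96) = (z - 5)/(z - 8)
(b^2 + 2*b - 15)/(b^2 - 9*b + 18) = (b + 5)/(b - 6)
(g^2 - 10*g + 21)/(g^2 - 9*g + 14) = (g - 3)/(g - 2)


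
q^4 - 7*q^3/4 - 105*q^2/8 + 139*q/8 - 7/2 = (q - 4)*(q - 1)*(q - 1/4)*(q + 7/2)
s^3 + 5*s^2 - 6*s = s*(s - 1)*(s + 6)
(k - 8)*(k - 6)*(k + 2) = k^3 - 12*k^2 + 20*k + 96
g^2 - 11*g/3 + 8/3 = (g - 8/3)*(g - 1)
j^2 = j^2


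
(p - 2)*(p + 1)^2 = p^3 - 3*p - 2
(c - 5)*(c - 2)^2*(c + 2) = c^4 - 7*c^3 + 6*c^2 + 28*c - 40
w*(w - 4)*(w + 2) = w^3 - 2*w^2 - 8*w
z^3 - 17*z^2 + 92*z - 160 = (z - 8)*(z - 5)*(z - 4)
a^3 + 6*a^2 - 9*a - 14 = (a - 2)*(a + 1)*(a + 7)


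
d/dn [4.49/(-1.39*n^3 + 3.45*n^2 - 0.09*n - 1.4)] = (18.7233*n^2 - 30.981*n + 0.4041)/(1.39*n^3 - 3.45*n^2 + 0.09*n + 1.4)^2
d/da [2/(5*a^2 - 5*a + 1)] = 10*(1 - 2*a)/(5*a^2 - 5*a + 1)^2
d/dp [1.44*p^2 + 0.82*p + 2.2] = 2.88*p + 0.82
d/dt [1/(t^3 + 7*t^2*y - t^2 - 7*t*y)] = (-3*t^2 - 14*t*y + 2*t + 7*y)/(t^2*(t^2 + 7*t*y - t - 7*y)^2)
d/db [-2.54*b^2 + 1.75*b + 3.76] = 1.75 - 5.08*b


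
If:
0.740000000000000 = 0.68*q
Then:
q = 1.09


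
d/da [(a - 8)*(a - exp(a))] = a + (1 - exp(a))*(a - 8) - exp(a)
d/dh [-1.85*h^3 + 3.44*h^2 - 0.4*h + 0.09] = -5.55*h^2 + 6.88*h - 0.4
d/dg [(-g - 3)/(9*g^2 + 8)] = (-9*g^2 + 18*g*(g + 3) - 8)/(9*g^2 + 8)^2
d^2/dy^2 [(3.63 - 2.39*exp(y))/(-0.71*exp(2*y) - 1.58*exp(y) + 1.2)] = (1.204799*exp(4*y) - 10.000634*exp(3*y) + 0.00127799999999922*exp(2*y) - 16.901532*exp(y) - 3.44088)*exp(y)/(0.357911*exp(6*y) + 2.389434*exp(5*y) + 3.502572*exp(4*y) - 4.132648*exp(3*y) - 5.91984*exp(2*y) + 6.8256*exp(y) - 1.728)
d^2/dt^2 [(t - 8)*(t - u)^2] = 6*t - 4*u - 16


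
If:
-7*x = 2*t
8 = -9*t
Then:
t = -8/9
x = 16/63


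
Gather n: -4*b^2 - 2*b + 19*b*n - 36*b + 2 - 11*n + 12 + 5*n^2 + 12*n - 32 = -4*b^2 - 38*b + 5*n^2 + n*(19*b + 1) - 18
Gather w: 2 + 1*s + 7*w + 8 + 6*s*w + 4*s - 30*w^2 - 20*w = 5*s - 30*w^2 + w*(6*s - 13) + 10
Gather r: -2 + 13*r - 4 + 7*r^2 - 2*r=7*r^2 + 11*r - 6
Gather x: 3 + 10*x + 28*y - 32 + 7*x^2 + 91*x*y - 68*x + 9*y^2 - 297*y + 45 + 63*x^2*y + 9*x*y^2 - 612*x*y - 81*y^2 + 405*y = x^2*(63*y + 7) + x*(9*y^2 - 521*y - 58) - 72*y^2 + 136*y + 16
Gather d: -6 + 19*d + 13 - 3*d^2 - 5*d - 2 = -3*d^2 + 14*d + 5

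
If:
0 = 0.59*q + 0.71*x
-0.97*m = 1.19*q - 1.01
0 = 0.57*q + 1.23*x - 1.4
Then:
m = 4.84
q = -3.10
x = 2.57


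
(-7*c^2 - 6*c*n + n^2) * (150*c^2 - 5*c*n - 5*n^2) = -1050*c^4 - 865*c^3*n + 215*c^2*n^2 + 25*c*n^3 - 5*n^4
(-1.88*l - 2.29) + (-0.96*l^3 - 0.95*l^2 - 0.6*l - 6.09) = -0.96*l^3 - 0.95*l^2 - 2.48*l - 8.38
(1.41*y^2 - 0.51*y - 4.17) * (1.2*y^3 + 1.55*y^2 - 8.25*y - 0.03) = 1.692*y^5 + 1.5735*y^4 - 17.427*y^3 - 2.2983*y^2 + 34.4178*y + 0.1251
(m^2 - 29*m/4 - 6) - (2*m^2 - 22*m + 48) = -m^2 + 59*m/4 - 54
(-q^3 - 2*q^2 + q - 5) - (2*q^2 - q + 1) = -q^3 - 4*q^2 + 2*q - 6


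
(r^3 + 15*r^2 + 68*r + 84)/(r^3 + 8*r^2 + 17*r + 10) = (r^2 + 13*r + 42)/(r^2 + 6*r + 5)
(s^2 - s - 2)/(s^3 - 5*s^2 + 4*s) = (s^2 - s - 2)/(s*(s^2 - 5*s + 4))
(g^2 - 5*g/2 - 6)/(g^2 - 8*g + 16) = (g + 3/2)/(g - 4)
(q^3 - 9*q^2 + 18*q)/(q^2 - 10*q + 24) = q*(q - 3)/(q - 4)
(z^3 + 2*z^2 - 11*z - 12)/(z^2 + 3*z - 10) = (z^3 + 2*z^2 - 11*z - 12)/(z^2 + 3*z - 10)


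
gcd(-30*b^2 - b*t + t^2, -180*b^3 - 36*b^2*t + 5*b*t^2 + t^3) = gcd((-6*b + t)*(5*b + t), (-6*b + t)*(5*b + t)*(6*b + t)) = -30*b^2 - b*t + t^2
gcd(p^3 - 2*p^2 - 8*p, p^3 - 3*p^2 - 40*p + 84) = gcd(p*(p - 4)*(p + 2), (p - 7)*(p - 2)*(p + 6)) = 1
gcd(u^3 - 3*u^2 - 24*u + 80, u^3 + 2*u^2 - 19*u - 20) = u^2 + u - 20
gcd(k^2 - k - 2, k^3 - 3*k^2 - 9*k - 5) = k + 1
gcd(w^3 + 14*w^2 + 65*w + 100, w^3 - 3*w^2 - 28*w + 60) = w + 5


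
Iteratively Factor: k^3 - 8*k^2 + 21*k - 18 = (k - 3)*(k^2 - 5*k + 6) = (k - 3)*(k - 2)*(k - 3)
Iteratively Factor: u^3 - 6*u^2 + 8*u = (u - 4)*(u^2 - 2*u) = u*(u - 4)*(u - 2)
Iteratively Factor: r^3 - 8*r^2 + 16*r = (r - 4)*(r^2 - 4*r) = (r - 4)^2*(r)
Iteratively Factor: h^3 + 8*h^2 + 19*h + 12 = (h + 4)*(h^2 + 4*h + 3) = (h + 1)*(h + 4)*(h + 3)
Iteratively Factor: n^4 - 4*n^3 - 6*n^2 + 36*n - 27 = (n + 3)*(n^3 - 7*n^2 + 15*n - 9) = (n - 3)*(n + 3)*(n^2 - 4*n + 3) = (n - 3)*(n - 1)*(n + 3)*(n - 3)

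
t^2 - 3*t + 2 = (t - 2)*(t - 1)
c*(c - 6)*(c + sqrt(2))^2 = c^4 - 6*c^3 + 2*sqrt(2)*c^3 - 12*sqrt(2)*c^2 + 2*c^2 - 12*c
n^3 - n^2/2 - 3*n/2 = n*(n - 3/2)*(n + 1)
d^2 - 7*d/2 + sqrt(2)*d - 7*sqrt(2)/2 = (d - 7/2)*(d + sqrt(2))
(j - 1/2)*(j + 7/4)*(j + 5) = j^3 + 25*j^2/4 + 43*j/8 - 35/8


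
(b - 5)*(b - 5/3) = b^2 - 20*b/3 + 25/3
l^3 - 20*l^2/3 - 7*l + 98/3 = (l - 7)*(l - 2)*(l + 7/3)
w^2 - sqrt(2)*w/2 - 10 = (w - 5*sqrt(2)/2)*(w + 2*sqrt(2))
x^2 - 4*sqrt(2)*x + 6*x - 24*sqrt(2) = (x + 6)*(x - 4*sqrt(2))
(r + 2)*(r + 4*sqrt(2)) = r^2 + 2*r + 4*sqrt(2)*r + 8*sqrt(2)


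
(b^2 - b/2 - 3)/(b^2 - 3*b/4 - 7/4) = 2*(-2*b^2 + b + 6)/(-4*b^2 + 3*b + 7)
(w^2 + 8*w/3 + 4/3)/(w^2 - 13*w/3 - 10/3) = (w + 2)/(w - 5)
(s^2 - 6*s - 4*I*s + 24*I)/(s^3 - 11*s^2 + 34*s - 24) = (s - 4*I)/(s^2 - 5*s + 4)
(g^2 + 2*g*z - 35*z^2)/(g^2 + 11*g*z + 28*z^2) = (g - 5*z)/(g + 4*z)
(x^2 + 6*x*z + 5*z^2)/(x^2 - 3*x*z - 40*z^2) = (x + z)/(x - 8*z)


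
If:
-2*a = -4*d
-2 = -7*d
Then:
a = 4/7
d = 2/7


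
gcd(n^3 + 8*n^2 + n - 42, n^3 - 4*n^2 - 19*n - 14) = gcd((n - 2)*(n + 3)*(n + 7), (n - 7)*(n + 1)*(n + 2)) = 1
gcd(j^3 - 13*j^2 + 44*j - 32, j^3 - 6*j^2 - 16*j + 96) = j - 4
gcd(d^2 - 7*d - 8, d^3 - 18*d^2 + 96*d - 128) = d - 8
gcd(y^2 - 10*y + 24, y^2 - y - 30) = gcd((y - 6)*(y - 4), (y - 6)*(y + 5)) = y - 6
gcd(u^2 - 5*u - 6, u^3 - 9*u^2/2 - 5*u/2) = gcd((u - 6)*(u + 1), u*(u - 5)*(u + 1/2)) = 1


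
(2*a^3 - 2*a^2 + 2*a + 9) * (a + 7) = 2*a^4 + 12*a^3 - 12*a^2 + 23*a + 63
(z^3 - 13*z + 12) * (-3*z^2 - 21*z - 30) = -3*z^5 - 21*z^4 + 9*z^3 + 237*z^2 + 138*z - 360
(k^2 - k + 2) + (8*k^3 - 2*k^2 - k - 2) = 8*k^3 - k^2 - 2*k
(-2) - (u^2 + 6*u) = -u^2 - 6*u - 2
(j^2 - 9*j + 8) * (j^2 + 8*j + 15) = j^4 - j^3 - 49*j^2 - 71*j + 120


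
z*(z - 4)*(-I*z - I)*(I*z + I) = z^4 - 2*z^3 - 7*z^2 - 4*z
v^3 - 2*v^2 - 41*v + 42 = (v - 7)*(v - 1)*(v + 6)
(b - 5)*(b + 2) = b^2 - 3*b - 10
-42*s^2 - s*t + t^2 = (-7*s + t)*(6*s + t)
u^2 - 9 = (u - 3)*(u + 3)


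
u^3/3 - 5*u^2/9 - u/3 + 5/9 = (u/3 + 1/3)*(u - 5/3)*(u - 1)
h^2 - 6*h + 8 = (h - 4)*(h - 2)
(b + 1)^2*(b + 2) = b^3 + 4*b^2 + 5*b + 2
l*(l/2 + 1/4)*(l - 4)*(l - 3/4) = l^4/2 - 17*l^3/8 + 5*l^2/16 + 3*l/4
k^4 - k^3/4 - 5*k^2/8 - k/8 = k*(k - 1)*(k + 1/4)*(k + 1/2)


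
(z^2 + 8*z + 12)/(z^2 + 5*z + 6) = (z + 6)/(z + 3)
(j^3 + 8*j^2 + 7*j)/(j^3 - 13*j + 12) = j*(j^2 + 8*j + 7)/(j^3 - 13*j + 12)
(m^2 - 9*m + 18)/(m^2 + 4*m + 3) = (m^2 - 9*m + 18)/(m^2 + 4*m + 3)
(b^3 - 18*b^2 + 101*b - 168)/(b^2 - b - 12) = (-b^3 + 18*b^2 - 101*b + 168)/(-b^2 + b + 12)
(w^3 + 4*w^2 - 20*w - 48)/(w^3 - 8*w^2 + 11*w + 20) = (w^2 + 8*w + 12)/(w^2 - 4*w - 5)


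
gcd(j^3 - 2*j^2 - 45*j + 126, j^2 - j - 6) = j - 3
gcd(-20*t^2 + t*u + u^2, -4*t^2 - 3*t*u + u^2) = 4*t - u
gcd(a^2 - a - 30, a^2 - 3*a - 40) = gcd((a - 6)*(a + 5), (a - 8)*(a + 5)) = a + 5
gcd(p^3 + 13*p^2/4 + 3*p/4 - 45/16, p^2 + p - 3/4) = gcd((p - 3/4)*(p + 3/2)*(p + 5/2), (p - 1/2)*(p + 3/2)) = p + 3/2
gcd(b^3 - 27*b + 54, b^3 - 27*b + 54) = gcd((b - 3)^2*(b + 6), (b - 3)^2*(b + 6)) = b^3 - 27*b + 54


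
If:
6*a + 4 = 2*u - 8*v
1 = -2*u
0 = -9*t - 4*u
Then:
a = -4*v/3 - 5/6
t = 2/9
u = -1/2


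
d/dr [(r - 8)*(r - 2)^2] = 3*(r - 6)*(r - 2)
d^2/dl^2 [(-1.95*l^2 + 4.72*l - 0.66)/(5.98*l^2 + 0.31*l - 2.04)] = (344.807996*l^3 - 284.341824*l^2 + 338.140296*l - 26.49018)/(213.847192*l^6 + 33.257172*l^5 - 217.129614*l^4 - 22.660721*l^3 + 74.070972*l^2 + 3.870288*l - 8.489664)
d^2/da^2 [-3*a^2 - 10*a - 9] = -6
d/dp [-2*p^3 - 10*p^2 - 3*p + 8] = -6*p^2 - 20*p - 3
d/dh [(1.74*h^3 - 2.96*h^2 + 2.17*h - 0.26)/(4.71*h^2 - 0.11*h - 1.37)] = (8.1954*h^4 - 0.3828*h^3 - 17.0465*h^2 + 10.5596*h - 3.0015)/(22.1841*h^4 - 1.0362*h^3 - 12.8933*h^2 + 0.3014*h + 1.8769)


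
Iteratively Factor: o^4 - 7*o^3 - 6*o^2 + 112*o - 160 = (o - 4)*(o^3 - 3*o^2 - 18*o + 40) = (o - 4)*(o - 2)*(o^2 - o - 20) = (o - 4)*(o - 2)*(o + 4)*(o - 5)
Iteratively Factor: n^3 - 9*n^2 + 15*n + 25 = (n + 1)*(n^2 - 10*n + 25) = (n - 5)*(n + 1)*(n - 5)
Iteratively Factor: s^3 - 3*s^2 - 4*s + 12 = (s - 2)*(s^2 - s - 6) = (s - 3)*(s - 2)*(s + 2)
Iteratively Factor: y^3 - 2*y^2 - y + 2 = (y - 1)*(y^2 - y - 2) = (y - 2)*(y - 1)*(y + 1)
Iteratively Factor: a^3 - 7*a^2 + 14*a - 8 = (a - 4)*(a^2 - 3*a + 2) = (a - 4)*(a - 1)*(a - 2)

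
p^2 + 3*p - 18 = (p - 3)*(p + 6)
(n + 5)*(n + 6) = n^2 + 11*n + 30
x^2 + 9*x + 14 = (x + 2)*(x + 7)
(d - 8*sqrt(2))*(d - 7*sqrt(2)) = d^2 - 15*sqrt(2)*d + 112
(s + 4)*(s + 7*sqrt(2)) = s^2 + 4*s + 7*sqrt(2)*s + 28*sqrt(2)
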